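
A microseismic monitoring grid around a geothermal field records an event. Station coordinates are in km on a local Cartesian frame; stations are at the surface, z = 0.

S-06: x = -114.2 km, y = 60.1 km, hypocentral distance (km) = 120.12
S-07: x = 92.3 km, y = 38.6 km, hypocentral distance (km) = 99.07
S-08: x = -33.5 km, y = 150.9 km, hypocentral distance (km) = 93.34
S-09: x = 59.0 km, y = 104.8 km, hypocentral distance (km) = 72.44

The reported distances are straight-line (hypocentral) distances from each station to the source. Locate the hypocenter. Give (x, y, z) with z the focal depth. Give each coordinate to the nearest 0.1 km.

(2.3, 69.3, 27.8)

Each station gives a sphere (x−x_i)² + (y−y_i)² + z² = d_i² (stations at z=0).
Subtracting the S-06 sphere from S-07 and S-08: z² cancels, leaving linear equations in x and y:
413.0 x − 43.0 y = -2030.45
161.4 x + 181.6 y = 12955.87
Solving: x ≈ 2.299, y ≈ 69.300 km (keep extra digits for the depth step; rounded: 2.3, 69.3).
Then from the S-06 sphere: z² = 120.12² − (x + 114.2)² − (y − 60.1)² with x = 2.299, y = 69.300, so z ≈ 27.788 ≈ 27.8 km.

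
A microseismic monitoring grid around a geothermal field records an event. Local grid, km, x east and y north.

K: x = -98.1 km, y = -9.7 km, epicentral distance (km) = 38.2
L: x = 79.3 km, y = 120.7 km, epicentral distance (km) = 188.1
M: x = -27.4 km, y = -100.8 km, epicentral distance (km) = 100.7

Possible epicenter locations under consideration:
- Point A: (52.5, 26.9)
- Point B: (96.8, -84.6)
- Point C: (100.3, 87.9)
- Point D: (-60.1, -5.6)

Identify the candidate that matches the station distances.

Point D

For each candidate, compare |candidate − station| to the reported distance:
Point A: residuals K 116.8, L 90.5, M 49.9 → max 116.8 km
Point B: residuals K 170.6, L 17.9, M 24.6 → max 170.6 km
Point C: residuals K 182.9, L 149.2, M 127.1 → max 182.9 km
Point D: residuals K 0.0, L 0.0, M 0.0 → max 0.0 km
Only Point D has all residuals ≈ 0.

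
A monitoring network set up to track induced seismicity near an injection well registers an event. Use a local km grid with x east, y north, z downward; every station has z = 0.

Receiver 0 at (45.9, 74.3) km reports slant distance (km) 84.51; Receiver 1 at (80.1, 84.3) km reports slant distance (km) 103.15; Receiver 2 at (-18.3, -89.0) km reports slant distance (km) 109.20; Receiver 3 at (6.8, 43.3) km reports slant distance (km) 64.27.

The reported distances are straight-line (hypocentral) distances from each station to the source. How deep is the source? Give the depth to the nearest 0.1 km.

Each station gives a sphere (x−x_i)² + (y−y_i)² + z² = d_i² (stations at z=0).
Subtracting the Receiver 0 sphere from Receiver 1 and Receiver 2: z² cancels, leaving linear equations in x and y:
68.4 x + 20.0 y = 2397.22
-128.4 x − 326.6 y = -4154.11
Solving: x ≈ 35.397, y ≈ -1.197 km (keep extra digits for the depth step; rounded: 35.4, -1.2).
Then from the Receiver 0 sphere: z² = 84.51² − (x − 45.9)² − (y − 74.3)² with x = 35.397, y = -1.197, so z ≈ 36.494 ≈ 36.5 km.

depth ≈ 36.5 km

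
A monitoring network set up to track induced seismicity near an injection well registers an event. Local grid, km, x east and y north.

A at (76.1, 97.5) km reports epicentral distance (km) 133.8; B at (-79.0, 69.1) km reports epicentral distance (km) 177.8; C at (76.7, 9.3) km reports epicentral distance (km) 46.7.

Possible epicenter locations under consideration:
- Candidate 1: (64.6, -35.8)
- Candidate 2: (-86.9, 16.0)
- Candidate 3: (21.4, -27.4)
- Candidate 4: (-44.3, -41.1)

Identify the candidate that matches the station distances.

Candidate 1

For each candidate, compare |candidate − station| to the reported distance:
Candidate 1: residuals A 0.0, B 0.0, C 0.0 → max 0.0 km
Candidate 2: residuals A 48.4, B 124.1, C 117.0 → max 124.1 km
Candidate 3: residuals A 2.6, B 38.5, C 19.7 → max 38.5 km
Candidate 4: residuals A 49.8, B 62.3, C 84.4 → max 84.4 km
Only Candidate 1 has all residuals ≈ 0.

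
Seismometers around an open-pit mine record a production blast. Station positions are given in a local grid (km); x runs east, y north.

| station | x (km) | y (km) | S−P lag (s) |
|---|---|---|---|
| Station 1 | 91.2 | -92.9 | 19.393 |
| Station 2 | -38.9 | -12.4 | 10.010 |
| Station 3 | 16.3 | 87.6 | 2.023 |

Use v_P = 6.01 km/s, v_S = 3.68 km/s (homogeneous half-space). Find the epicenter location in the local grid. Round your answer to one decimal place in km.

Distance from S−P lag: d = Δt · v_P v_S / (v_P − v_S) = Δt · (6.01·3.68)/(6.01−3.68) ≈ 9.4922·Δt.
So d_Station 1 = 184.08, d_Station 2 = 95.02, d_Station 3 = 19.20 km.
Circle about each station: (x − 91.2)² + (y + 92.9)² = 184.08²; (x + 38.9)² + (y + 12.4)² = 95.02²; (x − 16.3)² + (y − 87.6)² = 19.20².
Subtracting the Station 1 equation from the Station 2 and Station 3 equations removes the quadratic terms:
-260.2 x + 161.0 y = 9575.77
-149.8 x + 361.0 y = 24508.41
Solving the 2×2 system: x ≈ 7.0, y ≈ 70.8 km.

x ≈ 7.0 km, y ≈ 70.8 km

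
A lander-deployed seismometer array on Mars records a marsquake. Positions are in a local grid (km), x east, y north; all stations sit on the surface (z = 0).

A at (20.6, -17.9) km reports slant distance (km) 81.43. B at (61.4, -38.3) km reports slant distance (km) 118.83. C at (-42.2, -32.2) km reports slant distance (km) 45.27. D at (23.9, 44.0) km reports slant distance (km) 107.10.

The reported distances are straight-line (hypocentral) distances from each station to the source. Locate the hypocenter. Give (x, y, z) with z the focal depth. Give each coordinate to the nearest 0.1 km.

x ≈ -47.9 km, y ≈ -22.3 km, depth ≈ 43.8 km

Each station gives a sphere (x−x_i)² + (y−y_i)² + z² = d_i² (stations at z=0).
Subtracting the A sphere from B and C: z² cancels, leaving linear equations in x and y:
81.6 x − 40.8 y = -2997.64
-125.6 x − 28.6 y = 6654.38
Solving: x ≈ -47.898, y ≈ -22.323 km (keep extra digits for the depth step; rounded: -47.9, -22.3).
Then from the A sphere: z² = 81.43² − (x − 20.6)² − (y + 17.9)² with x = -47.898, y = -22.323, so z ≈ 43.810 ≈ 43.8 km.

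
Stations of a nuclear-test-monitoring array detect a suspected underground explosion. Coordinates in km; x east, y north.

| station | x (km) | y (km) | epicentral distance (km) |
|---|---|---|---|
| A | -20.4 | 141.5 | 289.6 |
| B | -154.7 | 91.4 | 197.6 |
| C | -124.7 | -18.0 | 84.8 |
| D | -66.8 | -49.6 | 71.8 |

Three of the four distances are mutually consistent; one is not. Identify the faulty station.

A

Solve using three stations at a time. Using B, C, D (subtract circle equations pairwise → linear system) gives (x, y) ≈ (-115.5, -102.3).
Distances from that point to each station vs reported:
  A: calculated 261.7 vs reported 289.6 → residual 27.9 km
  B: calculated 197.6 vs reported 197.6 → residual 0.0 km
  C: calculated 84.8 vs reported 84.8 → residual 0.0 km
  D: calculated 71.8 vs reported 71.8 → residual 0.0 km
B, C, D are mutually consistent (residuals ≈ 0); A is off by 27.9 km.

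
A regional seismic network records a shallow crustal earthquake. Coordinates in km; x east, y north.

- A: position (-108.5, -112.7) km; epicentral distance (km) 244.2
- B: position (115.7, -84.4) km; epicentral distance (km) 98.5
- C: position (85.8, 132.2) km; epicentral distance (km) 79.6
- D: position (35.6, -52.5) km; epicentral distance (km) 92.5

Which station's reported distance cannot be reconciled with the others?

Solve using three stations at a time. Using A, B, D (subtract circle equations pairwise → linear system) gives (x, y) ≈ (100.9, 12.9).
Distances from that point to each station vs reported:
  A: calculated 244.2 vs reported 244.2 → residual 0.0 km
  B: calculated 98.4 vs reported 98.5 → residual 0.1 km
  C: calculated 120.3 vs reported 79.6 → residual 40.7 km
  D: calculated 92.4 vs reported 92.5 → residual 0.1 km
A, B, D are mutually consistent (residuals ≈ 0); C is off by 40.7 km.

C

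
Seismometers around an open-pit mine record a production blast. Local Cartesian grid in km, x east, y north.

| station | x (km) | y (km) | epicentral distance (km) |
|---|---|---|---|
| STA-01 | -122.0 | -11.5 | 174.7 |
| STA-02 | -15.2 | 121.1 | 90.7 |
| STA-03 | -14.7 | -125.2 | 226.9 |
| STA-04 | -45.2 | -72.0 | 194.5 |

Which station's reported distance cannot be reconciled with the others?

Solve using three stations at a time. Using STA-02, STA-03, STA-04 (subtract circle equations pairwise → linear system) gives (x, y) ≈ (68.1, 85.9).
Distances from that point to each station vs reported:
  STA-01: calculated 213.6 vs reported 174.7 → residual 38.9 km
  STA-02: calculated 90.4 vs reported 90.7 → residual 0.3 km
  STA-03: calculated 226.8 vs reported 226.9 → residual 0.1 km
  STA-04: calculated 194.4 vs reported 194.5 → residual 0.1 km
STA-02, STA-03, STA-04 are mutually consistent (residuals ≈ 0); STA-01 is off by 38.9 km.

STA-01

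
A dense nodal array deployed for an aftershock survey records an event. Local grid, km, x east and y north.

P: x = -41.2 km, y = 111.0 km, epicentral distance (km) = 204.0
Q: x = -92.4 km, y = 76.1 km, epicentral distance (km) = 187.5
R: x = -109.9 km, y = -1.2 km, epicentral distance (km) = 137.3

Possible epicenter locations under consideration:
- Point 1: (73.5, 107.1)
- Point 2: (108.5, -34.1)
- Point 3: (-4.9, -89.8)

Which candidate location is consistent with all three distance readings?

For each candidate, compare |candidate − station| to the reported distance:
Point 1: residuals P 89.2, Q 18.7, R 75.7 → max 89.2 km
Point 2: residuals P 4.5, Q 41.6, R 83.6 → max 83.6 km
Point 3: residuals P 0.1, Q 0.1, R 0.1 → max 0.1 km
Only Point 3 has all residuals ≈ 0.

Point 3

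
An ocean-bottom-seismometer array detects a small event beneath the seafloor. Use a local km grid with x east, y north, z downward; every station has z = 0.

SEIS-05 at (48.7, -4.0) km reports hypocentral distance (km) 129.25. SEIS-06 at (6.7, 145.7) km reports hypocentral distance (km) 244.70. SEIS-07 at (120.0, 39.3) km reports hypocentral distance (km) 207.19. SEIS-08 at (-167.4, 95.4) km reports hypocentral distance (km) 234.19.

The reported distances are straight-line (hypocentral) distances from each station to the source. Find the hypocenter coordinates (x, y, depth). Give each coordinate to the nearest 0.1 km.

x ≈ -33.8 km, y ≈ -90.6 km, depth ≈ 49.0 km

Each station gives a sphere (x−x_i)² + (y−y_i)² + z² = d_i² (stations at z=0).
Subtracting the SEIS-05 sphere from SEIS-06 and SEIS-07: z² cancels, leaving linear equations in x and y:
-84.0 x + 299.4 y = -24286.84
142.6 x + 86.6 y = -12665.33
Solving: x ≈ -33.796, y ≈ -90.600 km (keep extra digits for the depth step; rounded: -33.8, -90.6).
Then from the SEIS-05 sphere: z² = 129.25² − (x − 48.7)² − (y + 4.0)² with x = -33.796, y = -90.600, so z ≈ 48.994 ≈ 49.0 km.
Check against SEIS-08 (with the unrounded solution): distance 234.19 ≈ 234.19 km. ✓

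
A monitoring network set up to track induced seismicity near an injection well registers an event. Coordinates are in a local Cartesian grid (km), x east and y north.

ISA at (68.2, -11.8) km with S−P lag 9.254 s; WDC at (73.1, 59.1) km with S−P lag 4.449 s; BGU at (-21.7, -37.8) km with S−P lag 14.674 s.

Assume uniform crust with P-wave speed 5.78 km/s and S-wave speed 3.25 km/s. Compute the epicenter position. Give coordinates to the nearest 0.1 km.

Distance from S−P lag: d = Δt · v_P v_S / (v_P − v_S) = Δt · (5.78·3.25)/(5.78−3.25) ≈ 7.4249·Δt.
So d_ISA = 68.71, d_WDC = 33.03, d_BGU = 108.95 km.
Circle about each station: (x − 68.2)² + (y + 11.8)² = 68.71²; (x − 73.1)² + (y − 59.1)² = 33.03²; (x + 21.7)² + (y + 37.8)² = 108.95².
Subtracting the ISA equation from the WDC and BGU equations removes the quadratic terms:
9.8 x + 141.8 y = 7676.02
-179.8 x − 52.0 y = -10039.79
Solving the 2×2 system: x ≈ 41.0, y ≈ 51.3 km.

(41.0, 51.3)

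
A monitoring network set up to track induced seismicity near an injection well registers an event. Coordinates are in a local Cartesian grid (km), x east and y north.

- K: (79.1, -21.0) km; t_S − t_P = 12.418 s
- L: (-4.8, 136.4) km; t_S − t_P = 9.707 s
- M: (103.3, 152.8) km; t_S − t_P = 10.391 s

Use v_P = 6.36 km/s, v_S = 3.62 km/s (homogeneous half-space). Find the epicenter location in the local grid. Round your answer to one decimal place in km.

(54.5, 80.4)

Distance from S−P lag: d = Δt · v_P v_S / (v_P − v_S) = Δt · (6.36·3.62)/(6.36−3.62) ≈ 8.4026·Δt.
So d_K = 104.34, d_L = 81.56, d_M = 87.31 km.
Circle about each station: (x − 79.1)² + (y + 21.0)² = 104.34²; (x + 4.8)² + (y − 136.4)² = 81.56²; (x − 103.3)² + (y − 152.8)² = 87.31².
Subtracting the K equation from the L and M equations removes the quadratic terms:
-167.8 x + 314.8 y = 16164.99
48.4 x + 347.6 y = 30584.72
Solving the 2×2 system: x ≈ 54.5, y ≈ 80.4 km.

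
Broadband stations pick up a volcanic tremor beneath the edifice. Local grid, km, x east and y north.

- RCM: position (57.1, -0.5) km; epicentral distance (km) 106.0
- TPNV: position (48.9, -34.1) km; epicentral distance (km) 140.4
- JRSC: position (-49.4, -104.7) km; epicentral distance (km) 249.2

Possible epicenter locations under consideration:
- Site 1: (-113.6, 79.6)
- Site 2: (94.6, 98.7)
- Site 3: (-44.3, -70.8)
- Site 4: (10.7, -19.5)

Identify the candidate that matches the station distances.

For each candidate, compare |candidate − station| to the reported distance:
Site 1: residuals RCM 82.6, TPNV 57.9, JRSC 54.0 → max 82.6 km
Site 2: residuals RCM 0.1, TPNV 0.0, JRSC 0.0 → max 0.1 km
Site 3: residuals RCM 17.4, TPNV 40.2, JRSC 214.9 → max 214.9 km
Site 4: residuals RCM 55.9, TPNV 99.5, JRSC 144.9 → max 144.9 km
Only Site 2 has all residuals ≈ 0.

Site 2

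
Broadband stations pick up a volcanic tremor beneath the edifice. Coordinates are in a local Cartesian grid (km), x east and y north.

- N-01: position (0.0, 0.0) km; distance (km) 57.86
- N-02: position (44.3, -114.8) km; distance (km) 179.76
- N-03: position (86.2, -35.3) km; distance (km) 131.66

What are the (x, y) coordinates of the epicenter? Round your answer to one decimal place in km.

(-7.3, 57.4)

Circle about each station: x² + y² = 57.86²; (x − 44.3)² + (y + 114.8)² = 179.76²; (x − 86.2)² + (y + 35.3)² = 131.66².
Subtracting the N-01 equation from the N-02 and N-03 equations removes the quadratic terms:
88.6 x − 229.6 y = -13824.35
172.4 x − 70.6 y = -5310.05
Solving the 2×2 system: x ≈ -7.3, y ≈ 57.4 km.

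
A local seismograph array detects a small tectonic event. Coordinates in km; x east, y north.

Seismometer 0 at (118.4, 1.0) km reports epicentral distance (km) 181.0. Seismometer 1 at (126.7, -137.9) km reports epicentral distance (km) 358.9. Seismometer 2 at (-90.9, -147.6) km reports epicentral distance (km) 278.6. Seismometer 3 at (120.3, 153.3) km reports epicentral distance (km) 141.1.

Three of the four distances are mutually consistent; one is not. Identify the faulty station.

Solve using three stations at a time. Using Seismometer 0, Seismometer 2, Seismometer 3 (subtract circle equations pairwise → linear system) gives (x, y) ≈ (-17.1, 121.0).
Distances from that point to each station vs reported:
  Seismometer 0: calculated 181.0 vs reported 181.0 → residual 0.0 km
  Seismometer 1: calculated 296.2 vs reported 358.9 → residual 62.7 km
  Seismometer 2: calculated 278.6 vs reported 278.6 → residual 0.0 km
  Seismometer 3: calculated 141.1 vs reported 141.1 → residual 0.0 km
Seismometer 0, Seismometer 2, Seismometer 3 are mutually consistent (residuals ≈ 0); Seismometer 1 is off by 62.7 km.

Seismometer 1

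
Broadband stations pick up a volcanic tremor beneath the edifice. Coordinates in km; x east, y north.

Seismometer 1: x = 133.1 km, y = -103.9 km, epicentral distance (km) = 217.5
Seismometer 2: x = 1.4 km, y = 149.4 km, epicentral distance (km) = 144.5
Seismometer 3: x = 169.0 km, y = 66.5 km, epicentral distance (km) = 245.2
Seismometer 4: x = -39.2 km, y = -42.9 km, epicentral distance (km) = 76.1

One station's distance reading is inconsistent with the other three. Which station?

Seismometer 1

Solve using three stations at a time. Using Seismometer 2, Seismometer 3, Seismometer 4 (subtract circle equations pairwise → linear system) gives (x, y) ≈ (-72.7, 25.4).
Distances from that point to each station vs reported:
  Seismometer 1: calculated 243.0 vs reported 217.5 → residual 25.5 km
  Seismometer 2: calculated 144.5 vs reported 144.5 → residual 0.0 km
  Seismometer 3: calculated 245.2 vs reported 245.2 → residual 0.0 km
  Seismometer 4: calculated 76.1 vs reported 76.1 → residual 0.0 km
Seismometer 2, Seismometer 3, Seismometer 4 are mutually consistent (residuals ≈ 0); Seismometer 1 is off by 25.5 km.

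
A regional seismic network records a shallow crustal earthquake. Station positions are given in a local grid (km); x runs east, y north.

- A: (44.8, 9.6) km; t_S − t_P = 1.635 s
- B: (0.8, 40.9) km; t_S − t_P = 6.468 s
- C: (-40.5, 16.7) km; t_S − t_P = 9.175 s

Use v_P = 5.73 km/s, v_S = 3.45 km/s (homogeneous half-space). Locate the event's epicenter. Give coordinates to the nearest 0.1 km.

36.8 km east, -2.1 km north

Distance from S−P lag: d = Δt · v_P v_S / (v_P − v_S) = Δt · (5.73·3.45)/(5.73−3.45) ≈ 8.6704·Δt.
So d_A = 14.18, d_B = 56.08, d_C = 79.55 km.
Circle about each station: (x − 44.8)² + (y − 9.6)² = 14.18²; (x − 0.8)² + (y − 40.9)² = 56.08²; (x + 40.5)² + (y − 16.7)² = 79.55².
Subtracting the A equation from the B and C equations removes the quadratic terms:
-88.0 x + 62.6 y = -3369.64
-170.6 x + 14.2 y = -6307.19
Solving the 2×2 system: x ≈ 36.8, y ≈ -2.1 km.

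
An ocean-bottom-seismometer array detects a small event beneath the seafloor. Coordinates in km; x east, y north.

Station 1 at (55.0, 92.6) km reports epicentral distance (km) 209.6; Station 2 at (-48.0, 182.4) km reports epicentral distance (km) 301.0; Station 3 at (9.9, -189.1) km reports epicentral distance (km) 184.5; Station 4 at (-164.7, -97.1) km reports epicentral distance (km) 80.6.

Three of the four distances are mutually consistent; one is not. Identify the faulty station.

Solve using three stations at a time. Using Station 1, Station 3, Station 4 (subtract circle equations pairwise → linear system) gives (x, y) ≈ (-104.0, -44.0).
Distances from that point to each station vs reported:
  Station 1: calculated 209.6 vs reported 209.6 → residual 0.0 km
  Station 2: calculated 233.2 vs reported 301.0 → residual 67.8 km
  Station 3: calculated 184.5 vs reported 184.5 → residual 0.0 km
  Station 4: calculated 80.6 vs reported 80.6 → residual 0.0 km
Station 1, Station 3, Station 4 are mutually consistent (residuals ≈ 0); Station 2 is off by 67.8 km.

Station 2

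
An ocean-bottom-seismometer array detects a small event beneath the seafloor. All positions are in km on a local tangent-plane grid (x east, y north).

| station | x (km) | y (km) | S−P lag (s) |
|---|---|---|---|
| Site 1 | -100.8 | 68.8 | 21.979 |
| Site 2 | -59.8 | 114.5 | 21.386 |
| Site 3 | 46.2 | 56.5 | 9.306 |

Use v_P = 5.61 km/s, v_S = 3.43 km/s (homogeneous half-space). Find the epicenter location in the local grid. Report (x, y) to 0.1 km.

x ≈ 70.7 km, y ≈ -21.9 km

Distance from S−P lag: d = Δt · v_P v_S / (v_P − v_S) = Δt · (5.61·3.43)/(5.61−3.43) ≈ 8.8267·Δt.
So d_Site 1 = 194.00, d_Site 2 = 188.77, d_Site 3 = 82.14 km.
Circle about each station: (x + 100.8)² + (y − 68.8)² = 194.00²; (x + 59.8)² + (y − 114.5)² = 188.77²; (x − 46.2)² + (y − 56.5)² = 82.14².
Subtracting the Site 1 equation from the Site 2 and Site 3 equations removes the quadratic terms:
82.0 x + 91.4 y = 3794.10
294.0 x − 24.6 y = 21321.63
Solving the 2×2 system: x ≈ 70.7, y ≈ -21.9 km.
Check against Site 1 (with the unrounded x, y): √((x + 100.8)²+(y − 68.8)²) = 194.00 ≈ 194.00 km. ✓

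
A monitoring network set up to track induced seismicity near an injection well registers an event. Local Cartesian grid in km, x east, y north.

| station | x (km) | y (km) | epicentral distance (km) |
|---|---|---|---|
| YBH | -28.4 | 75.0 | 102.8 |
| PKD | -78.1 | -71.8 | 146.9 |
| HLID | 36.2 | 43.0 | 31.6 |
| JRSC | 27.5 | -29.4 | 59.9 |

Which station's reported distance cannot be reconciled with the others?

Solve using three stations at a time. Using YBH, HLID, JRSC (subtract circle equations pairwise → linear system) gives (x, y) ≈ (59.3, 21.4).
Distances from that point to each station vs reported:
  YBH: calculated 102.8 vs reported 102.8 → residual 0.0 km
  PKD: calculated 166.0 vs reported 146.9 → residual 19.1 km
  HLID: calculated 31.7 vs reported 31.6 → residual 0.1 km
  JRSC: calculated 59.9 vs reported 59.9 → residual 0.0 km
YBH, HLID, JRSC are mutually consistent (residuals ≈ 0); PKD is off by 19.1 km.

PKD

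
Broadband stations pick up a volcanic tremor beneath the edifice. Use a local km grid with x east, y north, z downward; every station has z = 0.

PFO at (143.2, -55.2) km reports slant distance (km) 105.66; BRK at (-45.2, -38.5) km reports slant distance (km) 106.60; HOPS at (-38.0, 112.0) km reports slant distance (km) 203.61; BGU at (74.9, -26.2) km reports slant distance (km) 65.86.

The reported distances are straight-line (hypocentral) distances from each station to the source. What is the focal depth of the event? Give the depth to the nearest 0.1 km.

Each station gives a sphere (x−x_i)² + (y−y_i)² + z² = d_i² (stations at z=0).
Subtracting the PFO sphere from BRK and HOPS: z² cancels, leaving linear equations in x and y:
-376.8 x + 33.4 y = -20227.51
-362.4 x + 334.4 y = -39858.28
Solving: x ≈ 47.699, y ≈ -67.500 km (keep extra digits for the depth step; rounded: 47.7, -67.5).
Then from the PFO sphere: z² = 105.66² − (x − 143.2)² − (y + 55.2)² with x = 47.699, y = -67.500, so z ≈ 43.501 ≈ 43.5 km.

z ≈ 43.5 km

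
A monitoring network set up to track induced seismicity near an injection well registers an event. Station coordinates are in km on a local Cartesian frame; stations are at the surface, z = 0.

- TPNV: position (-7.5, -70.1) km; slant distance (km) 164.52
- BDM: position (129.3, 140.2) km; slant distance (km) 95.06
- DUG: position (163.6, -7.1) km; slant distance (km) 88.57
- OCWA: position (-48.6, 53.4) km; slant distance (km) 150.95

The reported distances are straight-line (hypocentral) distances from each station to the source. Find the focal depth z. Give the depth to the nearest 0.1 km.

Each station gives a sphere (x−x_i)² + (y−y_i)² + z² = d_i² (stations at z=0).
Subtracting the TPNV sphere from BDM and DUG: z² cancels, leaving linear equations in x and y:
273.6 x + 420.6 y = 49434.70
342.2 x + 126.0 y = 41067.30
Solving: x ≈ 100.900, y ≈ 51.898 km (keep extra digits for the depth step; rounded: 100.9, 51.9).
Then from the TPNV sphere: z² = 164.52² − (x + 7.5)² − (y + 70.1)² with x = 100.900, y = 51.898, so z ≈ 20.803 ≈ 20.8 km.

z ≈ 20.8 km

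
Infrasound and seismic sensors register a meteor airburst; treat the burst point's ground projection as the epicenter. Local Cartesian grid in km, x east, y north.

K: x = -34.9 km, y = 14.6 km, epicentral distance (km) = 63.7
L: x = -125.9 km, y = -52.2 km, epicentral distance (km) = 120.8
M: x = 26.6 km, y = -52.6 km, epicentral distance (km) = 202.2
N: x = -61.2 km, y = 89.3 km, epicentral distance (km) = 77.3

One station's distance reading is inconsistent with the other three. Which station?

K

Solve using three stations at a time. Using L, M, N (subtract circle equations pairwise → linear system) gives (x, y) ≈ (-135.5, 68.2).
Distances from that point to each station vs reported:
  K: calculated 114.0 vs reported 63.7 → residual 50.3 km
  L: calculated 120.8 vs reported 120.8 → residual 0.0 km
  M: calculated 202.2 vs reported 202.2 → residual 0.0 km
  N: calculated 77.3 vs reported 77.3 → residual 0.0 km
L, M, N are mutually consistent (residuals ≈ 0); K is off by 50.3 km.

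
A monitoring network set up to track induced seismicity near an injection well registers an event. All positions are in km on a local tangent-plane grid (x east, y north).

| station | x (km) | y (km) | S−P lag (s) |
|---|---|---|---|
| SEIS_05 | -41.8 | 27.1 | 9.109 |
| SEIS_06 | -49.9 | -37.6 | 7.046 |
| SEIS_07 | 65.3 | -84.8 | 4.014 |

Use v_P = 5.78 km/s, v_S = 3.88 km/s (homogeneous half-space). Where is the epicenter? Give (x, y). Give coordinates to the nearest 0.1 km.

Distance from S−P lag: d = Δt · v_P v_S / (v_P − v_S) = Δt · (5.78·3.88)/(5.78−3.88) ≈ 11.8034·Δt.
So d_SEIS_05 = 107.52, d_SEIS_06 = 83.17, d_SEIS_07 = 47.38 km.
Circle about each station: (x + 41.8)² + (y − 27.1)² = 107.52²; (x + 49.9)² + (y + 37.6)² = 83.17²; (x − 65.3)² + (y + 84.8)² = 47.38².
Subtracting pairs of circle equations eliminates x²+y² and gives linear equations (the radical axes):
-16.2 x − 129.4 y = 6065.42
214.2 x − 223.8 y = 18289.17
Solving the 2×2 system: x ≈ 32.2, y ≈ -50.9 km.

(32.2, -50.9)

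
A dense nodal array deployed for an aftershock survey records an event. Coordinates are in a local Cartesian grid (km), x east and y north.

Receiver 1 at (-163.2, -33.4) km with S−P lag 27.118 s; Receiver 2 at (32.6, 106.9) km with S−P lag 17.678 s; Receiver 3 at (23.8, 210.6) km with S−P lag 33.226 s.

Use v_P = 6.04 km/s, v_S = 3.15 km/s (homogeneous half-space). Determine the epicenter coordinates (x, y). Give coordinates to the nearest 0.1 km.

13.5 km east, -7.9 km north

Distance from S−P lag: d = Δt · v_P v_S / (v_P − v_S) = Δt · (6.04·3.15)/(6.04−3.15) ≈ 6.5834·Δt.
So d_Receiver 1 = 178.53, d_Receiver 2 = 116.38, d_Receiver 3 = 218.74 km.
Circle about each station: (x + 163.2)² + (y + 33.4)² = 178.53²; (x − 32.6)² + (y − 106.9)² = 116.38²; (x − 23.8)² + (y − 210.6)² = 218.74².
Subtracting the Receiver 1 equation from the Receiver 2 and Receiver 3 equations removes the quadratic terms:
391.6 x + 280.6 y = 3069.23
374.0 x + 488.0 y = 1194.77
Solving the 2×2 system: x ≈ 13.5, y ≈ -7.9 km.
Check against Receiver 1 (with the unrounded x, y): √((x + 163.2)²+(y + 33.4)²) = 178.52 ≈ 178.53 km. ✓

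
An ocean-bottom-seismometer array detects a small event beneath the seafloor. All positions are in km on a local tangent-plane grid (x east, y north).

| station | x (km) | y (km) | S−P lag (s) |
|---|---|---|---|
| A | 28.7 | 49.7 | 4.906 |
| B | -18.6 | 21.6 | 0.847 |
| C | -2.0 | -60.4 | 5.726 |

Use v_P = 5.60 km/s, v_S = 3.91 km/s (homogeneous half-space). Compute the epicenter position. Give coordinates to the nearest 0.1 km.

x ≈ -21.8 km, y ≈ 11.1 km

Distance from S−P lag: d = Δt · v_P v_S / (v_P − v_S) = Δt · (5.60·3.91)/(5.60−3.91) ≈ 12.9562·Δt.
So d_A = 63.56, d_B = 10.97, d_C = 74.19 km.
Circle about each station: (x − 28.7)² + (y − 49.7)² = 63.56²; (x + 18.6)² + (y − 21.6)² = 10.97²; (x + 2.0)² + (y + 60.4)² = 74.19².
Subtracting the A equation from the B and C equations removes the quadratic terms:
-94.6 x − 56.2 y = 1438.27
-61.4 x − 220.2 y = -1105.90
Solving the 2×2 system: x ≈ -21.8, y ≈ 11.1 km.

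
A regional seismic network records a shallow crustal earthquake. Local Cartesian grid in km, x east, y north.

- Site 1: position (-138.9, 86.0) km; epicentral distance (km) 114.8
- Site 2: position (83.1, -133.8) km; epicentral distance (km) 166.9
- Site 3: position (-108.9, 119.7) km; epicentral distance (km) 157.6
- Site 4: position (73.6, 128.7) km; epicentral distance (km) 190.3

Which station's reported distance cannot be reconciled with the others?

Site 1

Solve using three stations at a time. Using Site 2, Site 3, Site 4 (subtract circle equations pairwise → linear system) gives (x, y) ≈ (-41.6, -22.8).
Distances from that point to each station vs reported:
  Site 1: calculated 146.0 vs reported 114.8 → residual 31.2 km
  Site 2: calculated 166.9 vs reported 166.9 → residual 0.0 km
  Site 3: calculated 157.6 vs reported 157.6 → residual 0.0 km
  Site 4: calculated 190.3 vs reported 190.3 → residual 0.0 km
Site 2, Site 3, Site 4 are mutually consistent (residuals ≈ 0); Site 1 is off by 31.2 km.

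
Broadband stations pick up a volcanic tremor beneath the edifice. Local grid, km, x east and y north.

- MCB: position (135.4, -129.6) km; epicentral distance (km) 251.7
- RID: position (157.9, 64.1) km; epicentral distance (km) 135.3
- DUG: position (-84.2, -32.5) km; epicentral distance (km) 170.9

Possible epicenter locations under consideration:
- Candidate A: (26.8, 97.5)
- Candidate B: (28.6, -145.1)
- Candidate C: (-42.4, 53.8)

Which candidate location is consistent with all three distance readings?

Candidate A

For each candidate, compare |candidate − station| to the reported distance:
Candidate A: residuals MCB 0.0, RID 0.0, DUG 0.0 → max 0.0 km
Candidate B: residuals MCB 143.8, RID 110.6, DUG 11.5 → max 143.8 km
Candidate C: residuals MCB 3.7, RID 65.3, DUG 75.0 → max 75.0 km
Only Candidate A has all residuals ≈ 0.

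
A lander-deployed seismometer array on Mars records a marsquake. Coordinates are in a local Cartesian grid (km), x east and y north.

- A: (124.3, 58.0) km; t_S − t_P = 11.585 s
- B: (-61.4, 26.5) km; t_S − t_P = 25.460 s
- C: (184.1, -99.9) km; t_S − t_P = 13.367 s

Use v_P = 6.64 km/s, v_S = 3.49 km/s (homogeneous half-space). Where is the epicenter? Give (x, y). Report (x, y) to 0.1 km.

Distance from S−P lag: d = Δt · v_P v_S / (v_P − v_S) = Δt · (6.64·3.49)/(6.64−3.49) ≈ 7.3567·Δt.
So d_A = 85.23, d_B = 187.30, d_C = 98.34 km.
Circle about each station: (x − 124.3)² + (y − 58.0)² = 85.23²; (x + 61.4)² + (y − 26.5)² = 187.30²; (x − 184.1)² + (y + 99.9)² = 98.34².
Subtracting pairs of circle equations eliminates x²+y² and gives linear equations (the radical axes):
-371.4 x − 63.0 y = -42159.42
119.6 x − 315.8 y = 22651.73
Solving the 2×2 system: x ≈ 118.1, y ≈ -27.0 km.

118.1 km east, -27.0 km north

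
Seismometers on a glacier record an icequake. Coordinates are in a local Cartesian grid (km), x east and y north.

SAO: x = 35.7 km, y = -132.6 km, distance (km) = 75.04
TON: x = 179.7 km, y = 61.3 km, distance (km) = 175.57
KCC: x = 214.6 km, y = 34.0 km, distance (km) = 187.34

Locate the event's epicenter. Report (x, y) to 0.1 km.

(52.2, -59.4)

Circle about each station: (x − 35.7)² + (y + 132.6)² = 75.04²; (x − 179.7)² + (y − 61.3)² = 175.57²; (x − 214.6)² + (y − 34.0)² = 187.34².
Subtracting the SAO equation from the TON and KCC equations removes the quadratic terms:
288.0 x + 387.8 y = -8001.29
357.8 x + 333.2 y = -1113.36
Solving the 2×2 system: x ≈ 52.2, y ≈ -59.4 km.
Check against SAO (with the unrounded x, y): √((x − 35.7)²+(y + 132.6)²) = 75.03 ≈ 75.04 km. ✓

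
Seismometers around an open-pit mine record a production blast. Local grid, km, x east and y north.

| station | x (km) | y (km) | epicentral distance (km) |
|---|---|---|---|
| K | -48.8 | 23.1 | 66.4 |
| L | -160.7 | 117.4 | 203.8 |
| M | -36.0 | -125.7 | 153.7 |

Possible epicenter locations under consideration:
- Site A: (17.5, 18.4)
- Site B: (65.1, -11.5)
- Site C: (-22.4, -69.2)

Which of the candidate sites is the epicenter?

Site A

For each candidate, compare |candidate − station| to the reported distance:
Site A: residuals K 0.1, L 0.1, M 0.0 → max 0.1 km
Site B: residuals K 52.6, L 56.2, M 1.2 → max 56.2 km
Site C: residuals K 29.6, L 28.5, M 95.6 → max 95.6 km
Only Site A has all residuals ≈ 0.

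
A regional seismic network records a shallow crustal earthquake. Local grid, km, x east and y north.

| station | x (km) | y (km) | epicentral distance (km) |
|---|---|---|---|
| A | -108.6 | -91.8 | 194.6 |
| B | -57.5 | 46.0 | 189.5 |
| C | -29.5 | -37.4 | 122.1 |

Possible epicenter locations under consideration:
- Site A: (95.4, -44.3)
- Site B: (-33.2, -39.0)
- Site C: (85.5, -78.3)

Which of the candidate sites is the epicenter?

For each candidate, compare |candidate − station| to the reported distance:
Site A: residuals A 14.9, B 11.9, C 3.0 → max 14.9 km
Site B: residuals A 102.6, B 101.1, C 118.1 → max 118.1 km
Site C: residuals A 0.0, B 0.0, C 0.0 → max 0.0 km
Only Site C has all residuals ≈ 0.

Site C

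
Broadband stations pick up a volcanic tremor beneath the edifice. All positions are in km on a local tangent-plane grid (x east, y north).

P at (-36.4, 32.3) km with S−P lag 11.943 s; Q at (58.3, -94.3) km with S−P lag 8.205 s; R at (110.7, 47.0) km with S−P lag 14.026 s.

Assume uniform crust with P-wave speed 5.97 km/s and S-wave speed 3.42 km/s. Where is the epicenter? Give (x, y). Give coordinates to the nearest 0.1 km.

32.7 km east, -33.8 km north

Distance from S−P lag: d = Δt · v_P v_S / (v_P − v_S) = Δt · (5.97·3.42)/(5.97−3.42) ≈ 8.0068·Δt.
So d_P = 95.63, d_Q = 65.70, d_R = 112.30 km.
Circle about each station: (x + 36.4)² + (y − 32.3)² = 95.63²; (x − 58.3)² + (y + 94.3)² = 65.70²; (x − 110.7)² + (y − 47.0)² = 112.30².
Subtracting the P equation from the Q and R equations removes the quadratic terms:
189.4 x − 253.2 y = 14751.74
294.2 x + 29.4 y = 8629.05
Solving the 2×2 system: x ≈ 32.7, y ≈ -33.8 km.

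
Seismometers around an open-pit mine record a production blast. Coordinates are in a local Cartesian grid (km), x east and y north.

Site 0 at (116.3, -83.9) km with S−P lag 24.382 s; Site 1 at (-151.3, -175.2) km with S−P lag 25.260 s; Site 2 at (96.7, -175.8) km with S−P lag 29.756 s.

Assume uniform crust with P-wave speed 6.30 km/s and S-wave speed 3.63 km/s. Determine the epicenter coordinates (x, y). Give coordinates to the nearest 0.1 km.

Distance from S−P lag: d = Δt · v_P v_S / (v_P − v_S) = Δt · (6.30·3.63)/(6.30−3.63) ≈ 8.5652·Δt.
So d_Site 0 = 208.84, d_Site 1 = 216.36, d_Site 2 = 254.87 km.
Circle about each station: (x − 116.3)² + (y + 83.9)² = 208.84²; (x + 151.3)² + (y + 175.2)² = 216.36²; (x − 96.7)² + (y + 175.8)² = 254.87².
Subtracting the Site 0 equation from the Site 1 and Site 2 equations removes the quadratic terms:
-535.2 x − 182.6 y = 29824.33
-39.2 x − 183.8 y = -1652.94
Solving the 2×2 system: x ≈ -63.4, y ≈ 22.5 km.

-63.4 km east, 22.5 km north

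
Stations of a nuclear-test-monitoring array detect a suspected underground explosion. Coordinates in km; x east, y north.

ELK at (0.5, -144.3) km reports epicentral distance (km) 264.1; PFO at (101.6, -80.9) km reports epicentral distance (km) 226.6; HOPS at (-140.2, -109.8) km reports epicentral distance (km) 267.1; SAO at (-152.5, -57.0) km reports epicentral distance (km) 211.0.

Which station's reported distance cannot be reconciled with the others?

Solve using three stations at a time. Using ELK, PFO, HOPS (subtract circle equations pairwise → linear system) gives (x, y) ≈ (-3.7, 119.8).
Distances from that point to each station vs reported:
  ELK: calculated 264.1 vs reported 264.1 → residual 0.0 km
  PFO: calculated 226.6 vs reported 226.6 → residual 0.0 km
  HOPS: calculated 267.1 vs reported 267.1 → residual 0.0 km
  SAO: calculated 231.1 vs reported 211.0 → residual 20.1 km
ELK, PFO, HOPS are mutually consistent (residuals ≈ 0); SAO is off by 20.1 km.

SAO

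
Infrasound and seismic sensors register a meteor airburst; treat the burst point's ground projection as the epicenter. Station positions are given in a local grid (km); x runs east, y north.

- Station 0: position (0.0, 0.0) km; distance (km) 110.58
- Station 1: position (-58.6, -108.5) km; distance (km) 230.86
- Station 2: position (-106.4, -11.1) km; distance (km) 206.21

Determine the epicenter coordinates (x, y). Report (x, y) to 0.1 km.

Circle about each station: x² + y² = 110.58²; (x + 58.6)² + (y + 108.5)² = 230.86²; (x + 106.4)² + (y + 11.1)² = 206.21².
Subtracting the Station 0 equation from the Station 1 and Station 2 equations removes the quadratic terms:
-117.2 x − 217.0 y = -25862.19
-212.8 x − 22.2 y = -18850.46
Solving the 2×2 system: x ≈ 80.7, y ≈ 75.6 km.

80.7 km east, 75.6 km north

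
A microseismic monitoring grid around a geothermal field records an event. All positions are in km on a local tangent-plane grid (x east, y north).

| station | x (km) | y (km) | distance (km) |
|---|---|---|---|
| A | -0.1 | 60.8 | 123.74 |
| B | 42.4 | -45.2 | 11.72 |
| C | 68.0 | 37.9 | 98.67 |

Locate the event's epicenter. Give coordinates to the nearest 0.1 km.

Circle about each station: (x + 0.1)² + (y − 60.8)² = 123.74²; (x − 42.4)² + (y + 45.2)² = 11.72²; (x − 68.0)² + (y − 37.9)² = 98.67².
Subtracting pairs of circle equations eliminates x²+y² and gives linear equations (the radical axes):
85.0 x − 212.0 y = 15318.38
136.2 x − 45.8 y = 7939.58
Solving the 2×2 system: x ≈ 39.3, y ≈ -56.5 km.

39.3 km east, -56.5 km north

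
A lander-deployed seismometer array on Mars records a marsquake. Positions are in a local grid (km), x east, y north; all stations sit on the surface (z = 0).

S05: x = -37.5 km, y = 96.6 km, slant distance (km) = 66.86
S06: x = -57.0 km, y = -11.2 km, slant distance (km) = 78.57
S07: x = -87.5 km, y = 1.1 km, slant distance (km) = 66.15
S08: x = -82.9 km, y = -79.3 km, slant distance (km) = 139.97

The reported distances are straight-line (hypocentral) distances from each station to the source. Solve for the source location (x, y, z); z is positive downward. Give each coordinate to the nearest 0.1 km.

(-77.1, 56.0, 35.4)

Each station gives a sphere (x−x_i)² + (y−y_i)² + z² = d_i² (stations at z=0).
Subtracting the S05 sphere from S06 and S07: z² cancels, leaving linear equations in x and y:
-39.0 x − 215.6 y = -9066.36
-100.0 x − 191.0 y = -2985.91
Solving: x ≈ -77.097, y ≈ 55.998 km (keep extra digits for the depth step; rounded: -77.1, 56.0).
Then from the S05 sphere: z² = 66.86² − (x + 37.5)² − (y − 96.6)² with x = -77.097, y = 55.998, so z ≈ 35.409 ≈ 35.4 km.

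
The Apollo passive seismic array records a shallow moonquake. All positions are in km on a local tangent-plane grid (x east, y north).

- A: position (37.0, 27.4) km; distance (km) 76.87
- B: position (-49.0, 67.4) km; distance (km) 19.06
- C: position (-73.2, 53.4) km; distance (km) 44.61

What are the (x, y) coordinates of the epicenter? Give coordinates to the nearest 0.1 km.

x ≈ -30.1 km, y ≈ 64.9 km

Circle about each station: (x − 37.0)² + (y − 27.4)² = 76.87²; (x + 49.0)² + (y − 67.4)² = 19.06²; (x + 73.2)² + (y − 53.4)² = 44.61².
Subtracting the A equation from the B and C equations removes the quadratic terms:
-172.0 x + 80.0 y = 10369.71
-220.4 x + 52.0 y = 10008.98
Solving the 2×2 system: x ≈ -30.1, y ≈ 64.9 km.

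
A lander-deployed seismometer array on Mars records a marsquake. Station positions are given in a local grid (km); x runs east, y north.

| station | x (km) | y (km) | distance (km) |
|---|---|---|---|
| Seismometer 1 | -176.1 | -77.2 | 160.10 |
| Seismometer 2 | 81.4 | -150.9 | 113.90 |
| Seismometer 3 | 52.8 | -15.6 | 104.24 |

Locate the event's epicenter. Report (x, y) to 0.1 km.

Circle about each station: (x + 176.1)² + (y + 77.2)² = 160.10²; (x − 81.4)² + (y + 150.9)² = 113.90²; (x − 52.8)² + (y + 15.6)² = 104.24².
Subtracting pairs of circle equations eliminates x²+y² and gives linear equations (the radical axes):
515.0 x − 147.4 y = 5084.52
457.8 x + 123.2 y = -19173.82
Solving the 2×2 system: x ≈ -16.8, y ≈ -93.2 km.

-16.8 km east, -93.2 km north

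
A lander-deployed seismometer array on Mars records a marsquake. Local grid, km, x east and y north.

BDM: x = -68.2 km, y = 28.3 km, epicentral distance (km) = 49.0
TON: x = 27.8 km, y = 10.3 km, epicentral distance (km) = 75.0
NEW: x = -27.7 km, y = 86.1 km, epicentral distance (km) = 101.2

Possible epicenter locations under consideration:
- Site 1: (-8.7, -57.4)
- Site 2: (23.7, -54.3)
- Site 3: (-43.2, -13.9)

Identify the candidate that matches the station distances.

Site 3

For each candidate, compare |candidate − station| to the reported distance:
Site 1: residuals BDM 55.3, TON 1.9, NEW 43.6 → max 55.3 km
Site 2: residuals BDM 74.6, TON 10.3, NEW 48.3 → max 74.6 km
Site 3: residuals BDM 0.0, TON 0.0, NEW 0.0 → max 0.0 km
Only Site 3 has all residuals ≈ 0.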